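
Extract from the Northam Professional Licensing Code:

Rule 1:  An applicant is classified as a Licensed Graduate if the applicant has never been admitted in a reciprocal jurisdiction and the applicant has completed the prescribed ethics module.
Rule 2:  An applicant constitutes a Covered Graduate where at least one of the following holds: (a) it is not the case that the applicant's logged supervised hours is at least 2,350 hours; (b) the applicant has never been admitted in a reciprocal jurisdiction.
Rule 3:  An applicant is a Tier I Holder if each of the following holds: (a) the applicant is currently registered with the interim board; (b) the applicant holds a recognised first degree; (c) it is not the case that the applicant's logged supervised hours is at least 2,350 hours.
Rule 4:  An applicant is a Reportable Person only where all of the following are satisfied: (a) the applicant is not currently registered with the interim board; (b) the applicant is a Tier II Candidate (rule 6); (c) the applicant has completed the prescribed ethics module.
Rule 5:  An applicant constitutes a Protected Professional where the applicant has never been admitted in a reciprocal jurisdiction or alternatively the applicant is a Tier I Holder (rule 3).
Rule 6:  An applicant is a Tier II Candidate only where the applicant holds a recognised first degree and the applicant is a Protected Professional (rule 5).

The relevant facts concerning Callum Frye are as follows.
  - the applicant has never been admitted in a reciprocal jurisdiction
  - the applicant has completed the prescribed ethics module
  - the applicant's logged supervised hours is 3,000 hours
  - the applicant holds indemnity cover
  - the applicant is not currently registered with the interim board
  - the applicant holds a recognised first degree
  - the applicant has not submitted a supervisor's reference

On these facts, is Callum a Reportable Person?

Yes

rule 3 — Tier I Holder: [the applicant is currently registered with the interim board? no] AND [the applicant holds a recognised first degree? yes] AND [applicant's logged supervised hours: 3,000 hours ≥ 2,350 hours? yes, so negated condition no] → not satisfied.
rule 5 — Protected Professional: [the applicant has never been admitted in a reciprocal jurisdiction? yes] OR [Tier I Holder (rule 3)? no] → satisfied.
rule 6 — Tier II Candidate: [the applicant holds a recognised first degree? yes] AND [Protected Professional (rule 5)? yes] → satisfied.
rule 4 — Reportable Person: [the applicant is not currently registered with the interim board? yes] AND [Tier II Candidate (rule 6)? yes] AND [the applicant has completed the prescribed ethics module? yes] → satisfied.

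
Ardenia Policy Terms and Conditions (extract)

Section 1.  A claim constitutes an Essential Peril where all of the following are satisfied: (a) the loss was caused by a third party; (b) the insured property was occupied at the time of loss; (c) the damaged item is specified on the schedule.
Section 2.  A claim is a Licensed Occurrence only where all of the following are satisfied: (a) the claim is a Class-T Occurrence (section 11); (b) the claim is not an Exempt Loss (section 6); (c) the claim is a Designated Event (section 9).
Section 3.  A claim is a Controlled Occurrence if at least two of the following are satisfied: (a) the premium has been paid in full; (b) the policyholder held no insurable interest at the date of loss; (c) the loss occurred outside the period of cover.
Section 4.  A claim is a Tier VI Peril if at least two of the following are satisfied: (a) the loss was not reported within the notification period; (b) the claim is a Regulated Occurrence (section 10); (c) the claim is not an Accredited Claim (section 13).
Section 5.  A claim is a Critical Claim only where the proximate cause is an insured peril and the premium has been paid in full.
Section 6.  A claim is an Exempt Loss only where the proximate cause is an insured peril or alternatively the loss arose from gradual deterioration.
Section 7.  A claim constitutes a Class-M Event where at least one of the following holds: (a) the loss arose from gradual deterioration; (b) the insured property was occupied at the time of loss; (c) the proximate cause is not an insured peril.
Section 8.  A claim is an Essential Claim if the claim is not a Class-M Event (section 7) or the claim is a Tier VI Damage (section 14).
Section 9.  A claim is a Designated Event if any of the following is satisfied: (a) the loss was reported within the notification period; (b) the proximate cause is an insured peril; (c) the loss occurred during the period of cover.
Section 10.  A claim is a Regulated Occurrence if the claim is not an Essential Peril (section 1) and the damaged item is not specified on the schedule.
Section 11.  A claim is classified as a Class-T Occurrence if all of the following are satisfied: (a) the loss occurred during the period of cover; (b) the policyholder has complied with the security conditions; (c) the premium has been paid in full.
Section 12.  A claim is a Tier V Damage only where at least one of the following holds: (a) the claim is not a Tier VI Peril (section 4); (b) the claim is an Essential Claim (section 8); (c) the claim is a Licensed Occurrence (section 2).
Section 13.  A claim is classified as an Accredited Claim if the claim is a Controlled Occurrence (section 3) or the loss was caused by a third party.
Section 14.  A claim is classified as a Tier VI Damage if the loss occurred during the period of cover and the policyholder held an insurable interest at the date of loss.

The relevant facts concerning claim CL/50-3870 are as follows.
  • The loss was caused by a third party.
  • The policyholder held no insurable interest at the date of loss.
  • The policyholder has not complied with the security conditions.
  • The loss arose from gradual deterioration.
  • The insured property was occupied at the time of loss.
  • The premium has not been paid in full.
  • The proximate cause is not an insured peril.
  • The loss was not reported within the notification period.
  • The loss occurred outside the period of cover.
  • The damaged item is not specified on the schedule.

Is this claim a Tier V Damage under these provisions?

section 1 — Essential Peril: [the loss was caused by a third party? yes] AND [the insured property was occupied at the time of loss? yes] AND [the damaged item is specified on the schedule? no] → not satisfied.
section 10 — Regulated Occurrence: [not an Essential Peril (section 1)? yes] AND [the damaged item is not specified on the schedule? yes] → satisfied.
section 3 — Controlled Occurrence: the premium has been paid in full? no; the policyholder held no insurable interest at the date of loss? yes; the loss occurred outside the period of cover? yes — 2 of 3 hold (need ≥2) → satisfied.
section 13 — Accredited Claim: [Controlled Occurrence (section 3)? yes] OR [the loss was caused by a third party? yes] → satisfied.
section 4 — Tier VI Peril: the loss was not reported within the notification period? yes; Regulated Occurrence (section 10)? yes; not an Accredited Claim (section 13)? no — 2 of 3 hold (need ≥2) → satisfied.
section 7 — Class-M Event: [the loss arose from gradual deterioration? yes] OR [the insured property was occupied at the time of loss? yes] OR [the proximate cause is not an insured peril? yes] → satisfied.
section 14 — Tier VI Damage: [the loss occurred during the period of cover? no] AND [the policyholder held an insurable interest at the date of loss? no] → not satisfied.
section 8 — Essential Claim: [not a Class-M Event (section 7)? no] OR [Tier VI Damage (section 14)? no] → not satisfied.
section 11 — Class-T Occurrence: [the loss occurred during the period of cover? no] AND [the policyholder has complied with the security conditions? no] AND [the premium has been paid in full? no] → not satisfied.
section 6 — Exempt Loss: [the proximate cause is an insured peril? no] OR [the loss arose from gradual deterioration? yes] → satisfied.
section 9 — Designated Event: [the loss was reported within the notification period? no] OR [the proximate cause is an insured peril? no] OR [the loss occurred during the period of cover? no] → not satisfied.
section 2 — Licensed Occurrence: [Class-T Occurrence (section 11)? no] AND [not an Exempt Loss (section 6)? no] AND [Designated Event (section 9)? no] → not satisfied.
section 12 — Tier V Damage: [not a Tier VI Peril (section 4)? no] OR [Essential Claim (section 8)? no] OR [Licensed Occurrence (section 2)? no] → not satisfied.

No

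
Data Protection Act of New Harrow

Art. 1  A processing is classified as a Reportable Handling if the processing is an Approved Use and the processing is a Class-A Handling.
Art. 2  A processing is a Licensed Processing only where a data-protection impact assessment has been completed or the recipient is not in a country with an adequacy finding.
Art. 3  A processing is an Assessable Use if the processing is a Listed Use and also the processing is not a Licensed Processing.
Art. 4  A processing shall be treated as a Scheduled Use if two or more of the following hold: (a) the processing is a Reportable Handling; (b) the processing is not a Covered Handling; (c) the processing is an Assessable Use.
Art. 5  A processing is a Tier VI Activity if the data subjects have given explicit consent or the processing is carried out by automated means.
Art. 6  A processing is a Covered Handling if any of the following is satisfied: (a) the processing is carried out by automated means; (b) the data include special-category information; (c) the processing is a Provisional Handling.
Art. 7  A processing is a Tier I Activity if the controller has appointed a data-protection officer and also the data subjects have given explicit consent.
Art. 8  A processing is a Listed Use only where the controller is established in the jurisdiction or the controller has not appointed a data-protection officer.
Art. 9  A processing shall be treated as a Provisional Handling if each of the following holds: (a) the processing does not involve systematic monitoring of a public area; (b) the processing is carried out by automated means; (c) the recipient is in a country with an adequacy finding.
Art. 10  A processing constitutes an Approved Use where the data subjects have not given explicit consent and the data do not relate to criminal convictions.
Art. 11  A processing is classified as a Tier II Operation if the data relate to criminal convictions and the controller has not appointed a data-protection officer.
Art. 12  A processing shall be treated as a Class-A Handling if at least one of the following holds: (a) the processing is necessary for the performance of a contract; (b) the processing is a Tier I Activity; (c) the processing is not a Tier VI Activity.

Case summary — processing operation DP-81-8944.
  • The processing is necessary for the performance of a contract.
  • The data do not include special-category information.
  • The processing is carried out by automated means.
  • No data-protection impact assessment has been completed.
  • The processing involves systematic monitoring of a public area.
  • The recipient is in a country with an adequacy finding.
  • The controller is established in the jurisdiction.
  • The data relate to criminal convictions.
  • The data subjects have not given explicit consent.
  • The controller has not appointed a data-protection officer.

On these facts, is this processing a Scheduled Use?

No

article 10 — Approved Use: [the data subjects have not given explicit consent? yes] AND [the data do not relate to criminal convictions? no] → not satisfied.
article 7 — Tier I Activity: [the controller has appointed a data-protection officer? no] AND [the data subjects have given explicit consent? no] → not satisfied.
article 5 — Tier VI Activity: [the data subjects have given explicit consent? no] OR [the processing is carried out by automated means? yes] → satisfied.
article 12 — Class-A Handling: [the processing is necessary for the performance of a contract? yes] OR [Tier I Activity (article 7)? no] OR [not a Tier VI Activity (article 5)? no] → satisfied.
article 1 — Reportable Handling: [Approved Use (article 10)? no] AND [Class-A Handling (article 12)? yes] → not satisfied.
article 9 — Provisional Handling: [the processing does not involve systematic monitoring of a public area? no] AND [the processing is carried out by automated means? yes] AND [the recipient is in a country with an adequacy finding? yes] → not satisfied.
article 6 — Covered Handling: [the processing is carried out by automated means? yes] OR [the data include special-category information? no] OR [Provisional Handling (article 9)? no] → satisfied.
article 8 — Listed Use: [the controller is established in the jurisdiction? yes] OR [the controller has not appointed a data-protection officer? yes] → satisfied.
article 2 — Licensed Processing: [a data-protection impact assessment has been completed? no] OR [the recipient is not in a country with an adequacy finding? no] → not satisfied.
article 3 — Assessable Use: [Listed Use (article 8)? yes] AND [not a Licensed Processing (article 2)? yes] → satisfied.
article 4 — Scheduled Use: Reportable Handling (article 1)? no; not a Covered Handling (article 6)? no; Assessable Use (article 3)? yes — 1 of 3 hold (need ≥2) → not satisfied.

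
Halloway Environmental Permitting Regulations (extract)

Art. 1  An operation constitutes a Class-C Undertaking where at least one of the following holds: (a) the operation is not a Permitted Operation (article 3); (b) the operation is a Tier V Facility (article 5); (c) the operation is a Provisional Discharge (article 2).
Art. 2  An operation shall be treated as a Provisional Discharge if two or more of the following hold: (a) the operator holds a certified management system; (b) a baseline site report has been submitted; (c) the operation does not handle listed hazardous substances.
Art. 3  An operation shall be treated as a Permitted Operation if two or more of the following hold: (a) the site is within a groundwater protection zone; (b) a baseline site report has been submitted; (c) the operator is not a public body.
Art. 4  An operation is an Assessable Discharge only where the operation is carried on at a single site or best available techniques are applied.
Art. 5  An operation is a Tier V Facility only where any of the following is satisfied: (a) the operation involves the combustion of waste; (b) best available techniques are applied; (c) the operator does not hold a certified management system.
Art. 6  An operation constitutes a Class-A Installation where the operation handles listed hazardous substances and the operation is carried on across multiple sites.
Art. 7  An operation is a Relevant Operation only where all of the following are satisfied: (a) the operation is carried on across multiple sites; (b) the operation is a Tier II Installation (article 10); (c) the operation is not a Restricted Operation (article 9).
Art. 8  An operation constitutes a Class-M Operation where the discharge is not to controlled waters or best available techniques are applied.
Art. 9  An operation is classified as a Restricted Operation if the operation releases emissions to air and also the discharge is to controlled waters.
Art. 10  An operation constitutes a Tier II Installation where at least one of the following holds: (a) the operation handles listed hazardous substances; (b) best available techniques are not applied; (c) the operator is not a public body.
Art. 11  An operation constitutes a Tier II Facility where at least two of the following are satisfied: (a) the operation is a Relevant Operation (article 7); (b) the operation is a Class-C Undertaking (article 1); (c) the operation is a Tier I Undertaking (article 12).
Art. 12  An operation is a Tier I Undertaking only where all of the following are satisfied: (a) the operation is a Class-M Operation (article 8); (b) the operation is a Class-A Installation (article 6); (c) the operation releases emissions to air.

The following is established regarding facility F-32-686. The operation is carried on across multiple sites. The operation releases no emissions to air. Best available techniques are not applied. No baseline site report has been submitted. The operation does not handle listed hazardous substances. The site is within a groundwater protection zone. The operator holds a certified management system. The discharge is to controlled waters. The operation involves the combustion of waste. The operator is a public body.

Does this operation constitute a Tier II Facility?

article 10 — Tier II Installation: [the operation handles listed hazardous substances? no] OR [best available techniques are not applied? yes] OR [the operator is not a public body? no] → satisfied.
article 9 — Restricted Operation: [the operation releases emissions to air? no] AND [the discharge is to controlled waters? yes] → not satisfied.
article 7 — Relevant Operation: [the operation is carried on across multiple sites? yes] AND [Tier II Installation (article 10)? yes] AND [not a Restricted Operation (article 9)? yes] → satisfied.
article 3 — Permitted Operation: the site is within a groundwater protection zone? yes; a baseline site report has been submitted? no; the operator is not a public body? no — 1 of 3 hold (need ≥2) → not satisfied.
article 5 — Tier V Facility: [the operation involves the combustion of waste? yes] OR [best available techniques are applied? no] OR [the operator does not hold a certified management system? no] → satisfied.
article 2 — Provisional Discharge: the operator holds a certified management system? yes; a baseline site report has been submitted? no; the operation does not handle listed hazardous substances? yes — 2 of 3 hold (need ≥2) → satisfied.
article 1 — Class-C Undertaking: [not a Permitted Operation (article 3)? yes] OR [Tier V Facility (article 5)? yes] OR [Provisional Discharge (article 2)? yes] → satisfied.
article 8 — Class-M Operation: [the discharge is not to controlled waters? no] OR [best available techniques are applied? no] → not satisfied.
article 6 — Class-A Installation: [the operation handles listed hazardous substances? no] AND [the operation is carried on across multiple sites? yes] → not satisfied.
article 12 — Tier I Undertaking: [Class-M Operation (article 8)? no] AND [Class-A Installation (article 6)? no] AND [the operation releases emissions to air? no] → not satisfied.
article 11 — Tier II Facility: Relevant Operation (article 7)? yes; Class-C Undertaking (article 1)? yes; Tier I Undertaking (article 12)? no — 2 of 3 hold (need ≥2) → satisfied.

Yes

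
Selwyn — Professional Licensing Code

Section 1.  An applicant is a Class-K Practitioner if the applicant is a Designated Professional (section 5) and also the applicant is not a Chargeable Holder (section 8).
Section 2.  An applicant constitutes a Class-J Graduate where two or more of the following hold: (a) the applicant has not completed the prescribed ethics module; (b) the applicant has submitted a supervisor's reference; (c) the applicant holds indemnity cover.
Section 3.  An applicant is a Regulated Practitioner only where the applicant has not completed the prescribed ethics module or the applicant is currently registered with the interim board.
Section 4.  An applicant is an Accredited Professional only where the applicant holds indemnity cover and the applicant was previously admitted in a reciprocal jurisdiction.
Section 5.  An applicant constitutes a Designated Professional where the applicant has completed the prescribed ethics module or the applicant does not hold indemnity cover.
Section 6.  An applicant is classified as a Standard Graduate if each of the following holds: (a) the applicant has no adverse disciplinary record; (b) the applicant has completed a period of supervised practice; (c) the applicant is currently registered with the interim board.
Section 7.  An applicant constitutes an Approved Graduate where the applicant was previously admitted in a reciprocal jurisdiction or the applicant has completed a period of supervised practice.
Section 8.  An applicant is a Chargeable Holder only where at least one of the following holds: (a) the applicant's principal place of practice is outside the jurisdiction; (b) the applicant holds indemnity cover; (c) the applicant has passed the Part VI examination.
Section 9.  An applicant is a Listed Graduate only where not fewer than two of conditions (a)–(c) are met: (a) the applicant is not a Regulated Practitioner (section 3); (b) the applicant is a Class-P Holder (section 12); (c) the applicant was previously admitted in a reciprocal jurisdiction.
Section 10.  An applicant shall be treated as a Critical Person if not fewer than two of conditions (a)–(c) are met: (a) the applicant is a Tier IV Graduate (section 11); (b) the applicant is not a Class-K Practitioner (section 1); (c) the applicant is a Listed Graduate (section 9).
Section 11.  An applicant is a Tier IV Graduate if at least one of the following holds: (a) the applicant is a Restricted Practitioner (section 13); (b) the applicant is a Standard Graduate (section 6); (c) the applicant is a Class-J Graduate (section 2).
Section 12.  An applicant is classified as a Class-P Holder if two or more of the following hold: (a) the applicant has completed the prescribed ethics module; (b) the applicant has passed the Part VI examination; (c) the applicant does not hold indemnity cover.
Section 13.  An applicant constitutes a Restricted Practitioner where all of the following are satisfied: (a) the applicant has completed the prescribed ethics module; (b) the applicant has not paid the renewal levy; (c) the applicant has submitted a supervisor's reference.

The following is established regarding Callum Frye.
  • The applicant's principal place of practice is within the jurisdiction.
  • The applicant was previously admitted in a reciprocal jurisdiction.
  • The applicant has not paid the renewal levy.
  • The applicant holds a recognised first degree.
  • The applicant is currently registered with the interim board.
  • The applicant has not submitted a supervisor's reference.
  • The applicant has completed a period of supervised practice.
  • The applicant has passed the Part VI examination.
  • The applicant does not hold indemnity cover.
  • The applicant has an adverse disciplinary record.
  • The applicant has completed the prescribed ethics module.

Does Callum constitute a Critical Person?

section 13 — Restricted Practitioner: [the applicant has completed the prescribed ethics module? yes] AND [the applicant has not paid the renewal levy? yes] AND [the applicant has submitted a supervisor's reference? no] → not satisfied.
section 6 — Standard Graduate: [the applicant has no adverse disciplinary record? no] AND [the applicant has completed a period of supervised practice? yes] AND [the applicant is currently registered with the interim board? yes] → not satisfied.
section 2 — Class-J Graduate: the applicant has not completed the prescribed ethics module? no; the applicant has submitted a supervisor's reference? no; the applicant holds indemnity cover? no — 0 of 3 hold (need ≥2) → not satisfied.
section 11 — Tier IV Graduate: [Restricted Practitioner (section 13)? no] OR [Standard Graduate (section 6)? no] OR [Class-J Graduate (section 2)? no] → not satisfied.
section 5 — Designated Professional: [the applicant has completed the prescribed ethics module? yes] OR [the applicant does not hold indemnity cover? yes] → satisfied.
section 8 — Chargeable Holder: [the applicant's principal place of practice is outside the jurisdiction? no] OR [the applicant holds indemnity cover? no] OR [the applicant has passed the Part VI examination? yes] → satisfied.
section 1 — Class-K Practitioner: [Designated Professional (section 5)? yes] AND [not a Chargeable Holder (section 8)? no] → not satisfied.
section 3 — Regulated Practitioner: [the applicant has not completed the prescribed ethics module? no] OR [the applicant is currently registered with the interim board? yes] → satisfied.
section 12 — Class-P Holder: the applicant has completed the prescribed ethics module? yes; the applicant has passed the Part VI examination? yes; the applicant does not hold indemnity cover? yes — 3 of 3 hold (need ≥2) → satisfied.
section 9 — Listed Graduate: not a Regulated Practitioner (section 3)? no; Class-P Holder (section 12)? yes; the applicant was previously admitted in a reciprocal jurisdiction? yes — 2 of 3 hold (need ≥2) → satisfied.
section 10 — Critical Person: Tier IV Graduate (section 11)? no; not a Class-K Practitioner (section 1)? yes; Listed Graduate (section 9)? yes — 2 of 3 hold (need ≥2) → satisfied.

Yes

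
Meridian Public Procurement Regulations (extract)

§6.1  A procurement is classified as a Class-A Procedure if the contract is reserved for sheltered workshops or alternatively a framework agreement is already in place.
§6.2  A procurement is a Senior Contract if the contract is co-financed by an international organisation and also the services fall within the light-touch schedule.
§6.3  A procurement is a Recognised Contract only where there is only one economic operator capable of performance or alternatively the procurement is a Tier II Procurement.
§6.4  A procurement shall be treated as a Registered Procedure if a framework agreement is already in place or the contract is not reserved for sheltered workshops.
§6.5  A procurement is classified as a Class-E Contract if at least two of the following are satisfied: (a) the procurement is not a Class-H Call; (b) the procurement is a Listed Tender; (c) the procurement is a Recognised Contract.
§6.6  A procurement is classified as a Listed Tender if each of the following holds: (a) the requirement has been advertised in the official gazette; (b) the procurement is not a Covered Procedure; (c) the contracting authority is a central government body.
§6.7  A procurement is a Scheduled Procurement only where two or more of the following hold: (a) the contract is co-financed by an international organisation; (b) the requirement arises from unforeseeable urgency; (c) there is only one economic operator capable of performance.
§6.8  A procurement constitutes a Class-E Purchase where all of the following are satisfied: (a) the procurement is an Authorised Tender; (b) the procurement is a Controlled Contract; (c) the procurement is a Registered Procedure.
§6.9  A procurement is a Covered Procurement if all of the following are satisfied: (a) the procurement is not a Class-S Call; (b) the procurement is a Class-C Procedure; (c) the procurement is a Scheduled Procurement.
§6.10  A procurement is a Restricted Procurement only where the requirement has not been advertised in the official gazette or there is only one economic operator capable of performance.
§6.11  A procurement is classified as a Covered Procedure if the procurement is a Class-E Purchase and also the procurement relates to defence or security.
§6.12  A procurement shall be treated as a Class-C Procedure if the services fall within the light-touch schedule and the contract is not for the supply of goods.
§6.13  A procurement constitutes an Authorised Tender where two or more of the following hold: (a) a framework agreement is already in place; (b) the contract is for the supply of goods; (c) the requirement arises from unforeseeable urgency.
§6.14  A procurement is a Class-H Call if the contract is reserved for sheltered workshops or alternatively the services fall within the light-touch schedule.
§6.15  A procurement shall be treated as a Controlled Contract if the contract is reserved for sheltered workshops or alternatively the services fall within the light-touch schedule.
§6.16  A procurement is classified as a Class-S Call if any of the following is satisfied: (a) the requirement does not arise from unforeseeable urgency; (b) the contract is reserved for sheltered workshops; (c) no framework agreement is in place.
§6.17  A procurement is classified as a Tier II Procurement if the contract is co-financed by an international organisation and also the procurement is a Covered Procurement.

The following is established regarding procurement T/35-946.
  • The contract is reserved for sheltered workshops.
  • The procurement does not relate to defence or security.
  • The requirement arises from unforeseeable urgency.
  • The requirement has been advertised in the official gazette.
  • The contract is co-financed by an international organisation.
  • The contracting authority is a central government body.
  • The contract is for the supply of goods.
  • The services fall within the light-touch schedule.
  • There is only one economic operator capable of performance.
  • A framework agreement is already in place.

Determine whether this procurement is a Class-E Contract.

§6.14 — Class-H Call: [the contract is reserved for sheltered workshops? yes] OR [the services fall within the light-touch schedule? yes] → satisfied.
§6.13 — Authorised Tender: a framework agreement is already in place? yes; the contract is for the supply of goods? yes; the requirement arises from unforeseeable urgency? yes — 3 of 3 hold (need ≥2) → satisfied.
§6.15 — Controlled Contract: [the contract is reserved for sheltered workshops? yes] OR [the services fall within the light-touch schedule? yes] → satisfied.
§6.4 — Registered Procedure: [a framework agreement is already in place? yes] OR [the contract is not reserved for sheltered workshops? no] → satisfied.
§6.8 — Class-E Purchase: [Authorised Tender (§6.13)? yes] AND [Controlled Contract (§6.15)? yes] AND [Registered Procedure (§6.4)? yes] → satisfied.
§6.11 — Covered Procedure: [Class-E Purchase (§6.8)? yes] AND [the procurement relates to defence or security? no] → not satisfied.
§6.6 — Listed Tender: [the requirement has been advertised in the official gazette? yes] AND [not a Covered Procedure (§6.11)? yes] AND [the contracting authority is a central government body? yes] → satisfied.
§6.16 — Class-S Call: [the requirement does not arise from unforeseeable urgency? no] OR [the contract is reserved for sheltered workshops? yes] OR [no framework agreement is in place? no] → satisfied.
§6.12 — Class-C Procedure: [the services fall within the light-touch schedule? yes] AND [the contract is not for the supply of goods? no] → not satisfied.
§6.7 — Scheduled Procurement: the contract is co-financed by an international organisation? yes; the requirement arises from unforeseeable urgency? yes; there is only one economic operator capable of performance? yes — 3 of 3 hold (need ≥2) → satisfied.
§6.9 — Covered Procurement: [not a Class-S Call (§6.16)? no] AND [Class-C Procedure (§6.12)? no] AND [Scheduled Procurement (§6.7)? yes] → not satisfied.
§6.17 — Tier II Procurement: [the contract is co-financed by an international organisation? yes] AND [Covered Procurement (§6.9)? no] → not satisfied.
§6.3 — Recognised Contract: [there is only one economic operator capable of performance? yes] OR [Tier II Procurement (§6.17)? no] → satisfied.
§6.5 — Class-E Contract: not a Class-H Call (§6.14)? no; Listed Tender (§6.6)? yes; Recognised Contract (§6.3)? yes — 2 of 3 hold (need ≥2) → satisfied.

Yes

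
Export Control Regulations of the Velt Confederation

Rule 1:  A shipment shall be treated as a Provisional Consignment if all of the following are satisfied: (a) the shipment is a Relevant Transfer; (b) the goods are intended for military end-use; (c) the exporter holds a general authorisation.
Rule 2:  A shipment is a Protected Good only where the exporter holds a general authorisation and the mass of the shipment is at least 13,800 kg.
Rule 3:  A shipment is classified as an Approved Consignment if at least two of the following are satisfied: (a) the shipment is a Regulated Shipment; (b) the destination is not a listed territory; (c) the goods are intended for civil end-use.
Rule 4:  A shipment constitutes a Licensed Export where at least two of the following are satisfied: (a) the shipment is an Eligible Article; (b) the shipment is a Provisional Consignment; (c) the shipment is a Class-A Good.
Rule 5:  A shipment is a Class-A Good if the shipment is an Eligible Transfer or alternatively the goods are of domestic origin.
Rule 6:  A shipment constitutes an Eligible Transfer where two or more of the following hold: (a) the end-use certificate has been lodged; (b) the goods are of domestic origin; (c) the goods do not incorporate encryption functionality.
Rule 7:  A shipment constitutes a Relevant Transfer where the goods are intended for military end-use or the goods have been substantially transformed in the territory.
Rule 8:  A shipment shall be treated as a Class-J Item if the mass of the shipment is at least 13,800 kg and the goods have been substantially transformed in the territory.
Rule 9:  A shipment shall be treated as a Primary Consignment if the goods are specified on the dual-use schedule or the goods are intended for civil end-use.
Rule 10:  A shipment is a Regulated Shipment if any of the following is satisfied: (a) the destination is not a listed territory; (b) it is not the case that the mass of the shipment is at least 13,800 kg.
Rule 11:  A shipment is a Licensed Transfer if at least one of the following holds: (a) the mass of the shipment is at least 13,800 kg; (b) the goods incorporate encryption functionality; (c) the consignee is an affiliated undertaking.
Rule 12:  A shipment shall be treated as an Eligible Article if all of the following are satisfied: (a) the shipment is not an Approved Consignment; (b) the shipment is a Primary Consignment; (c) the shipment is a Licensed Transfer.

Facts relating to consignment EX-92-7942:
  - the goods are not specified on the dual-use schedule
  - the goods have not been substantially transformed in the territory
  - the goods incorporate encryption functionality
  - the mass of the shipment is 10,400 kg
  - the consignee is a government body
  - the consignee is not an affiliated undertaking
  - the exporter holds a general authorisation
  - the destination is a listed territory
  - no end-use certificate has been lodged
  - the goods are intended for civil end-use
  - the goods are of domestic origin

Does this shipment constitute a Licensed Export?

rule 10 — Regulated Shipment: [the destination is not a listed territory? no] OR [mass of the shipment: 10,400 kg ≥ 13,800 kg? no, so negated condition yes] → satisfied.
rule 3 — Approved Consignment: Regulated Shipment (rule 10)? yes; the destination is not a listed territory? no; the goods are intended for civil end-use? yes — 2 of 3 hold (need ≥2) → satisfied.
rule 9 — Primary Consignment: [the goods are specified on the dual-use schedule? no] OR [the goods are intended for civil end-use? yes] → satisfied.
rule 11 — Licensed Transfer: [mass of the shipment: 10,400 kg ≥ 13,800 kg? no] OR [the goods incorporate encryption functionality? yes] OR [the consignee is an affiliated undertaking? no] → satisfied.
rule 12 — Eligible Article: [not an Approved Consignment (rule 3)? no] AND [Primary Consignment (rule 9)? yes] AND [Licensed Transfer (rule 11)? yes] → not satisfied.
rule 7 — Relevant Transfer: [the goods are intended for military end-use? no] OR [the goods have been substantially transformed in the territory? no] → not satisfied.
rule 1 — Provisional Consignment: [Relevant Transfer (rule 7)? no] AND [the goods are intended for military end-use? no] AND [the exporter holds a general authorisation? yes] → not satisfied.
rule 6 — Eligible Transfer: the end-use certificate has been lodged? no; the goods are of domestic origin? yes; the goods do not incorporate encryption functionality? no — 1 of 3 hold (need ≥2) → not satisfied.
rule 5 — Class-A Good: [Eligible Transfer (rule 6)? no] OR [the goods are of domestic origin? yes] → satisfied.
rule 4 — Licensed Export: Eligible Article (rule 12)? no; Provisional Consignment (rule 1)? no; Class-A Good (rule 5)? yes — 1 of 3 hold (need ≥2) → not satisfied.

No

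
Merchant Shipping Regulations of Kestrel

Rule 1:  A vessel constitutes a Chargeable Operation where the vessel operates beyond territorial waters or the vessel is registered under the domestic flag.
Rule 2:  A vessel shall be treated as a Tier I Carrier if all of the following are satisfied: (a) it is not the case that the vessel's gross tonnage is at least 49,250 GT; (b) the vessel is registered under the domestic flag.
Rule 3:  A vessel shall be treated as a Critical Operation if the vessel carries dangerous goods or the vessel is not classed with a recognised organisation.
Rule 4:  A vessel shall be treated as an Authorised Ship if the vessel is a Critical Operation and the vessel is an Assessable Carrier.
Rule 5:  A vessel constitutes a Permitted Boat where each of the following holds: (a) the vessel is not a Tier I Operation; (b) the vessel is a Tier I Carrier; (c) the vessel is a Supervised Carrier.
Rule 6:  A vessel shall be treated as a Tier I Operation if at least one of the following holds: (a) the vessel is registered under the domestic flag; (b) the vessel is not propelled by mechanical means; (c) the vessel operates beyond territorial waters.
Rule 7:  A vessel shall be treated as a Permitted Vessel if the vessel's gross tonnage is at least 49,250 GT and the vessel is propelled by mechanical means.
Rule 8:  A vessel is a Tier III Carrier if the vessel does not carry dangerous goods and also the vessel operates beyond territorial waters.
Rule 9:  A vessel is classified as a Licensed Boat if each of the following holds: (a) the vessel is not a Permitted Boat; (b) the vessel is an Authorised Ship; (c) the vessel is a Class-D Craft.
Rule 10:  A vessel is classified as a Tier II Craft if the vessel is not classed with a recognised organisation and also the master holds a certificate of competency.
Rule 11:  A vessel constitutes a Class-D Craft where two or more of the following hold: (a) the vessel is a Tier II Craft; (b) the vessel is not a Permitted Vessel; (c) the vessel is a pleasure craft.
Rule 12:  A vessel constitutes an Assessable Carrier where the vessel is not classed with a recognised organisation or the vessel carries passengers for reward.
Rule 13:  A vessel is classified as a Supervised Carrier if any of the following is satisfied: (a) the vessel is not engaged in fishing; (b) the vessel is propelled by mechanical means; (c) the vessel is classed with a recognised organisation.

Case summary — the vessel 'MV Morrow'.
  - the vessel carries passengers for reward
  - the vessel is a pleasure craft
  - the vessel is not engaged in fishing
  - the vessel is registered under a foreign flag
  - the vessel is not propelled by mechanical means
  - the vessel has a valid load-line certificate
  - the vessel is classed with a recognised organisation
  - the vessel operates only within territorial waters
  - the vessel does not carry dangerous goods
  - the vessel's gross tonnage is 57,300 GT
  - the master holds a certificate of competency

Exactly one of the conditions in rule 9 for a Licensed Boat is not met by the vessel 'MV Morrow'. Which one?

rule 6 — Tier I Operation: [the vessel is registered under the domestic flag? no] OR [the vessel is not propelled by mechanical means? yes] OR [the vessel operates beyond territorial waters? no] → satisfied.
rule 2 — Tier I Carrier: [vessel's gross tonnage: 57,300 GT ≥ 49,250 GT? yes, so negated condition no] AND [the vessel is registered under the domestic flag? no] → not satisfied.
rule 13 — Supervised Carrier: [the vessel is not engaged in fishing? yes] OR [the vessel is propelled by mechanical means? no] OR [the vessel is classed with a recognised organisation? yes] → satisfied.
rule 5 — Permitted Boat: [not a Tier I Operation (rule 6)? no] AND [Tier I Carrier (rule 2)? no] AND [Supervised Carrier (rule 13)? yes] → not satisfied.
rule 3 — Critical Operation: [the vessel carries dangerous goods? no] OR [the vessel is not classed with a recognised organisation? no] → not satisfied.
rule 12 — Assessable Carrier: [the vessel is not classed with a recognised organisation? no] OR [the vessel carries passengers for reward? yes] → satisfied.
rule 4 — Authorised Ship: [Critical Operation (rule 3)? no] AND [Assessable Carrier (rule 12)? yes] → not satisfied.
rule 10 — Tier II Craft: [the vessel is not classed with a recognised organisation? no] AND [the master holds a certificate of competency? yes] → not satisfied.
rule 7 — Permitted Vessel: [vessel's gross tonnage: 57,300 GT ≥ 49,250 GT? yes] AND [the vessel is propelled by mechanical means? no] → not satisfied.
rule 11 — Class-D Craft: Tier II Craft (rule 10)? no; not a Permitted Vessel (rule 7)? yes; the vessel is a pleasure craft? yes — 2 of 3 hold (need ≥2) → satisfied.
rule 9 — Licensed Boat: [not a Permitted Boat (rule 5)? yes] AND [Authorised Ship (rule 4)? no] AND [Class-D Craft (rule 11)? yes] → not satisfied.

Authorised Ship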